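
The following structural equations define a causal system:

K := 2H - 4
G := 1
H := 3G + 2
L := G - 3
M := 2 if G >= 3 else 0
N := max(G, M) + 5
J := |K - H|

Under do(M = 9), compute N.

Under do(M=9), the mechanism M := 2 if G >= 3 else 0 is discarded; M is fixed at 9.
N = max(G, M) + 5  [with G=1, M=9]  = 14

14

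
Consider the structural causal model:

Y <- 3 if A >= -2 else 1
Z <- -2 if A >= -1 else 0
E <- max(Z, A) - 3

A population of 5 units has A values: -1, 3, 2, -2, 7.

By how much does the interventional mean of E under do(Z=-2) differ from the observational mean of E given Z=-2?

do(Z=-2) breaks Z's dependence on A. With Z=-2 fixed, E across the units is -4, 0, -1, -5, 4, mean -1.2.
E[E|Z=-2] averages over only the 4 units with Z=-2 (A = -1, 3, 2, 7): E = -4, 0, -1, 4, mean -0.25.
Difference = -1.2 − (-0.25) = -0.95.

-0.95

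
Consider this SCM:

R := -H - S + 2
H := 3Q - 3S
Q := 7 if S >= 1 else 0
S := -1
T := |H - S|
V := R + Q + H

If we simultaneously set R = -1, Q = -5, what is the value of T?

11

The joint intervention fixes R = -1, Q = -5, removing each variable's own equation.
H = 3Q - 3S  [with Q=-5, S=-1]  = -12
T = |H - S|  [with H=-12, S=-1]  = 11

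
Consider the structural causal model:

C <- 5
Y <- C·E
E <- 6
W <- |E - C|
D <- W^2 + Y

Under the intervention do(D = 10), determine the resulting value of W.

do(D=10) replaces the equation D <- W^2 + Y with the constant D = 10.
W is not downstream of the intervention, so its value is determined by the original equations.
W = |E - C|  [with E=6, C=5]  = 1

1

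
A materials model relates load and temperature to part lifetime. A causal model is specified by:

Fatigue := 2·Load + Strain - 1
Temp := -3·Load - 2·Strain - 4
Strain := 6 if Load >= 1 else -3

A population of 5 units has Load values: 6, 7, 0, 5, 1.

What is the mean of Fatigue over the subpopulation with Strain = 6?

14.5

E[Fatigue|Strain=6] averages over only the 4 units with Strain=6 (Load = 6, 7, 5, 1): Fatigue = 17, 19, 15, 7, mean 14.5.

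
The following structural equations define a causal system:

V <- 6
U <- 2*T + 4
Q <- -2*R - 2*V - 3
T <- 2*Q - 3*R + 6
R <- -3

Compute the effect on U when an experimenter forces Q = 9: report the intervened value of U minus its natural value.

do(Q=9) replaces the equation Q <- -2*R - 2*V - 3 with the constant Q = 9.
T = 2*Q - 3*R + 6  [with Q=9, R=-3]  = 33
U = 2*T + 4  [with T=33]  = 70
Without intervention: Q = -2*R - 2*V - 3  [with R=-3, V=6]  = -9; T = 2*Q - 3*R + 6  [with Q=-9, R=-3]  = -3; U = 2*T + 4  [with T=-3]  = -2.
Change = 70 − (-2) = 72.

72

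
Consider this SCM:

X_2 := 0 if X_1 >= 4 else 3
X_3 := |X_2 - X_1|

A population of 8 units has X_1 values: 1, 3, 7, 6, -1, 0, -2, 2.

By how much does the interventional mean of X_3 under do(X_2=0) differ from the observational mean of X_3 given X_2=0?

-3.75

Under do(X_2=0), X_2's equation is replaced by X_2=0 for every unit. Per-unit X_3: 1, 3, 7, 6, 1, 0, 2, 2. Mean = 2.75.
Observing X_2=0 restricts to units where X_2's equation naturally yields 0: X_1 ∈ {7, 6}. In that subpopulation X_3 = 7, 6, mean 6.5.
Difference = 2.75 − 6.5 = -3.75.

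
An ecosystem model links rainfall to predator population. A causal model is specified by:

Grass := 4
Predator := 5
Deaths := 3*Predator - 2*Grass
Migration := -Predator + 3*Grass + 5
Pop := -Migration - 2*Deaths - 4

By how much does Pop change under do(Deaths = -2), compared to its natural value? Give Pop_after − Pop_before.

18

do(Deaths=-2) replaces the equation Deaths := 3*Predator - 2*Grass with the constant Deaths = -2.
Migration = -Predator + 3*Grass + 5  [with Predator=5, Grass=4]  = 12
Pop = -Migration - 2*Deaths - 4  [with Migration=12, Deaths=-2]  = -12
Without intervention: Deaths = 3*Predator - 2*Grass  [with Predator=5, Grass=4]  = 7; Migration = -Predator + 3*Grass + 5  [with Predator=5, Grass=4]  = 12; Pop = -Migration - 2*Deaths - 4  [with Migration=12, Deaths=7]  = -30.
Change = -12 − (-30) = 18.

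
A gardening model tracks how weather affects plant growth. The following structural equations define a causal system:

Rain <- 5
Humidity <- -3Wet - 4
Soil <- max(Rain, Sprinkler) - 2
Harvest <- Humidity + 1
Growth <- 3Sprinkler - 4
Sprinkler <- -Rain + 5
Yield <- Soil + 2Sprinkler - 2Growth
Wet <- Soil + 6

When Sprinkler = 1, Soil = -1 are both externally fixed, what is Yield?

Under do(Sprinkler = 1, Soil = -1), each intervened variable's structural equation is replaced by its fixed value.
Growth = 3Sprinkler - 4  [with Sprinkler=1]  = -1
Yield = Soil + 2Sprinkler - 2Growth  [with Soil=-1, Sprinkler=1, Growth=-1]  = 3

3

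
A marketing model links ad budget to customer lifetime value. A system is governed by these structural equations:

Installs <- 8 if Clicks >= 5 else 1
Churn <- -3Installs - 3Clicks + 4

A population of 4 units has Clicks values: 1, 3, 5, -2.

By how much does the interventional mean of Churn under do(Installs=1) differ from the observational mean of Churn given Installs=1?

-3.25

Every unit gets Installs=1 under the intervention. Churn values become -2, -8, -14, 7; E[Churn|do(Installs=1)] = -4.25.
Observing Installs=1 restricts to units where Installs's equation naturally yields 1: Clicks ∈ {1, 3, -2}. In that subpopulation Churn = -2, -8, 7, mean -1.
Difference = -4.25 − (-1) = -3.25.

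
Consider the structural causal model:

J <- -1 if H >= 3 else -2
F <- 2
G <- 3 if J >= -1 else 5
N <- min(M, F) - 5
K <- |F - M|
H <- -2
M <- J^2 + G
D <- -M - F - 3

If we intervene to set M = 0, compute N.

Under do(M=0), the mechanism M <- J^2 + G is discarded; M is fixed at 0.
N = min(M, F) - 5  [with M=0, F=2]  = -5

-5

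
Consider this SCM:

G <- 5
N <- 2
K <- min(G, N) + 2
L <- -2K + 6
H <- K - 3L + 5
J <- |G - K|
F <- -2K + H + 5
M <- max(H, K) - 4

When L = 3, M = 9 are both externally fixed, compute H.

The joint intervention fixes L = 3, M = 9, removing each variable's own equation.
K = min(G, N) + 2  [with G=5, N=2]  = 4
H = K - 3L + 5  [with K=4, L=3]  = 0

0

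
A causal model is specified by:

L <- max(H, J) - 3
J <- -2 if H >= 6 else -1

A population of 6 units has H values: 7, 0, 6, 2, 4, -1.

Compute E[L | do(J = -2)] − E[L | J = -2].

Every unit gets J=-2 under the intervention. L values become 4, -3, 3, -1, 1, -4; E[L|do(J=-2)] = 0.
Conditioning on J=-2 selects the 2 unit(s) with H ∈ {7, 6}. Their L values: 4, 3. Mean = 3.5.
Difference = 0 − 3.5 = -3.5.

-3.5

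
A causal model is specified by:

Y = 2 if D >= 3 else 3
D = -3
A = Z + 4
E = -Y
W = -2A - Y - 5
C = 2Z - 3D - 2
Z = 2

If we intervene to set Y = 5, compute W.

-22

The intervention breaks the incoming arrows to Y: Y = 2 if D >= 3 else 3 no longer applies, and Y = 5.
A = Z + 4  [with Z=2]  = 6
W = -2A - Y - 5  [with A=6, Y=5]  = -22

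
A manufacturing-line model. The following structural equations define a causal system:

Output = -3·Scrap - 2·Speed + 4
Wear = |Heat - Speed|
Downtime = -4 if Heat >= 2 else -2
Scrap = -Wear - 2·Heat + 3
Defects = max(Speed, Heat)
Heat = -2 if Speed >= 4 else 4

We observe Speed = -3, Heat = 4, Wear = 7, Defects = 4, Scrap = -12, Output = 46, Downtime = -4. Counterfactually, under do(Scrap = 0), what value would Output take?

The intervention breaks the incoming arrows to Scrap: Scrap = -Wear - 2·Heat + 3 no longer applies, and Scrap = 0.
Output = -3·Scrap - 2·Speed + 4  [with Scrap=0, Speed=-3]  = 10

10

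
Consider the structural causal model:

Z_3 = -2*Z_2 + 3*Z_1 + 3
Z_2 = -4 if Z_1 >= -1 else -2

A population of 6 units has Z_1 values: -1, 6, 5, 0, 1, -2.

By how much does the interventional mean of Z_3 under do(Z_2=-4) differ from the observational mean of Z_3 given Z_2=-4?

-2.1

The intervention sets Z_2=-4 in all 6 units regardless of Z_1. Recomputing Z_3 per unit gives 8, 29, 26, 11, 14, 5; average 15.5.
Observing Z_2=-4 restricts to units where Z_2's equation naturally yields -4: Z_1 ∈ {-1, 6, 5, 0, 1}. In that subpopulation Z_3 = 8, 29, 26, 11, 14, mean 17.6.
Difference = 15.5 − 17.6 = -2.1.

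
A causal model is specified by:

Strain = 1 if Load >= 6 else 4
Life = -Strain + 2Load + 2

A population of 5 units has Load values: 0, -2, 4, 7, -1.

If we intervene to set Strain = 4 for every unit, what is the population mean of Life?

Every unit gets Strain=4 under the intervention. Life values become -2, -6, 6, 12, -4; E[Life|do(Strain=4)] = 1.2.

1.2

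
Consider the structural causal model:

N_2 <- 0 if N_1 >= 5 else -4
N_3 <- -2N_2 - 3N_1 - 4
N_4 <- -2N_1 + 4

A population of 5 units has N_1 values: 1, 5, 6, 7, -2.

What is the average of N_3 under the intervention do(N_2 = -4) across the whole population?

-6.2

The intervention sets N_2=-4 in all 5 units regardless of N_1. Recomputing N_3 per unit gives 1, -11, -14, -17, 10; average -6.2.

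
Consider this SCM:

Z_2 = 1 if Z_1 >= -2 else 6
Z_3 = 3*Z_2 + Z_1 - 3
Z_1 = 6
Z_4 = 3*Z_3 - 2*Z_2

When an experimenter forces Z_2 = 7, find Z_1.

6

Under do(Z_2=7), the mechanism Z_2 = 1 if Z_1 >= -2 else 6 is discarded; Z_2 is fixed at 7.
Z_1 is not downstream of the intervention, so its value is determined by the original equations.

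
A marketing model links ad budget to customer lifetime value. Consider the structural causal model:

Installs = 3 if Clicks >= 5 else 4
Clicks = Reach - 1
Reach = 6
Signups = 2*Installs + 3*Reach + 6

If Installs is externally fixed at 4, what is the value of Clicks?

5

Under do(Installs=4), the mechanism Installs = 3 if Clicks >= 5 else 4 is discarded; Installs is fixed at 4.
Since Clicks is not a descendant of the intervened variable, it is unaffected.
Clicks = Reach - 1  [with Reach=6]  = 5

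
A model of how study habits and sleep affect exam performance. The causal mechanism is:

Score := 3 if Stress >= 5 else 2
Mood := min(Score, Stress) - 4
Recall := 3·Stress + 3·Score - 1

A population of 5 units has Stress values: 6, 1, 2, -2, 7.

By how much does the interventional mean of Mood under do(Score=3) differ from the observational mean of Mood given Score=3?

Every unit gets Score=3 under the intervention. Mood values become -1, -3, -2, -6, -1; E[Mood|do(Score=3)] = -2.6.
Observing Score=3 restricts to units where Score's equation naturally yields 3: Stress ∈ {6, 7}. In that subpopulation Mood = -1, -1, mean -1.
Difference = -2.6 − (-1) = -1.6.

-1.6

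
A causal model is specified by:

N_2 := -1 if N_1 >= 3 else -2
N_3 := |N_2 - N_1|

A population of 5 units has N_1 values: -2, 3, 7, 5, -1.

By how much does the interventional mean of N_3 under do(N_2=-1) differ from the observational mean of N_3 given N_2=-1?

-2.2

Every unit gets N_2=-1 under the intervention. N_3 values become 1, 4, 8, 6, 0; E[N_3|do(N_2=-1)] = 3.8.
Observing N_2=-1 restricts to units where N_2's equation naturally yields -1: N_1 ∈ {3, 7, 5}. In that subpopulation N_3 = 4, 8, 6, mean 6.
Difference = 3.8 − 6 = -2.2.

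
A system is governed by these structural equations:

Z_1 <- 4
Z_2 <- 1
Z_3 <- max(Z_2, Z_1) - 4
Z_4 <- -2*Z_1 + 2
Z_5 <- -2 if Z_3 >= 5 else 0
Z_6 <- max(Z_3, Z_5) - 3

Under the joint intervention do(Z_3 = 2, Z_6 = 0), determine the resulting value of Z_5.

0

The joint intervention fixes Z_3 = 2, Z_6 = 0, removing each variable's own equation.
Z_5 = -2 if Z_3 >= 5 else 0  [with Z_3=2]  = 0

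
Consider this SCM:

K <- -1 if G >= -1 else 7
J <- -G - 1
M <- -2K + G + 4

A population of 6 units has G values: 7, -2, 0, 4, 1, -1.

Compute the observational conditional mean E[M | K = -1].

Observing K=-1 restricts to units where K's equation naturally yields -1: G ∈ {7, 0, 4, 1, -1}. In that subpopulation M = 13, 6, 10, 7, 5, mean 8.2.

8.2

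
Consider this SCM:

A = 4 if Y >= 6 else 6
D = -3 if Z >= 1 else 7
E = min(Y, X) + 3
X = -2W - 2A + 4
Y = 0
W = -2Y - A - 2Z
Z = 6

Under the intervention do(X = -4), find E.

Intervening sets X = -4 and removes its equation (X = -2W - 2A + 4).
E = min(Y, X) + 3  [with Y=0, X=-4]  = -1

-1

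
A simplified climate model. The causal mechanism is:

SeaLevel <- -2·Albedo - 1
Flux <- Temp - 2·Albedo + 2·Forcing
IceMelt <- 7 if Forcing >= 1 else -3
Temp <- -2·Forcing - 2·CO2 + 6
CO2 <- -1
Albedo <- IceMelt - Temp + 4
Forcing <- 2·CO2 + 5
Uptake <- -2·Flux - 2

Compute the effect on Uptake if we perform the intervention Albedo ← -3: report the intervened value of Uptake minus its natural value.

-48

do(Albedo=-3) replaces the equation Albedo <- IceMelt - Temp + 4 with the constant Albedo = -3.
Forcing = 2·CO2 + 5  [with CO2=-1]  = 3
Temp = -2·Forcing - 2·CO2 + 6  [with Forcing=3, CO2=-1]  = 2
Flux = Temp - 2·Albedo + 2·Forcing  [with Temp=2, Albedo=-3, Forcing=3]  = 14
Uptake = -2·Flux - 2  [with Flux=14]  = -30
Without intervention: Forcing = 2·CO2 + 5  [with CO2=-1]  = 3; Temp = -2·Forcing - 2·CO2 + 6  [with Forcing=3, CO2=-1]  = 2; IceMelt = 7 if Forcing >= 1 else -3  [with Forcing=3]  = 7; Albedo = IceMelt - Temp + 4  [with IceMelt=7, Temp=2]  = 9; Flux = Temp - 2·Albedo + 2·Forcing  [with Temp=2, Albedo=9, Forcing=3]  = -10; Uptake = -2·Flux - 2  [with Flux=-10]  = 18.
Change = -30 − 18 = -48.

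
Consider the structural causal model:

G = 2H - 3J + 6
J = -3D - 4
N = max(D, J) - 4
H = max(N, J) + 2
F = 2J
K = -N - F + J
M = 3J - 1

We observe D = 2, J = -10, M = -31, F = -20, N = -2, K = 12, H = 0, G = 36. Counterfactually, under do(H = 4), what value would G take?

do(H=4) replaces the equation H = max(N, J) + 2 with the constant H = 4.
J = -3D - 4  [with D=2]  = -10
G = 2H - 3J + 6  [with H=4, J=-10]  = 44

44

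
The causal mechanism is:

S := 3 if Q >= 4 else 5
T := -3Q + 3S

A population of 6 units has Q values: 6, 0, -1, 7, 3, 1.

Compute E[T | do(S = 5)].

Every unit gets S=5 under the intervention. T values become -3, 15, 18, -6, 6, 12; E[T|do(S=5)] = 7.

7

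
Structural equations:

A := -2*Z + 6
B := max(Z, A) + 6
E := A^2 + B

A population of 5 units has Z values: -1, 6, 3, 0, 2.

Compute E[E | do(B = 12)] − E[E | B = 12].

-8

The intervention sets B=12 in all 5 units regardless of Z. Recomputing E per unit gives 76, 48, 12, 48, 16; average 40.
E[E|B=12] averages over only the 2 units with B=12 (Z = 6, 0): E = 48, 48, mean 48.
Difference = 40 − 48 = -8.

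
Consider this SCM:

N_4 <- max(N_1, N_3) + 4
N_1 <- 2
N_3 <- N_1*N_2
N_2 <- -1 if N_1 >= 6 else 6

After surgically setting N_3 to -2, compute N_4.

The intervention breaks the incoming arrows to N_3: N_3 <- N_1*N_2 no longer applies, and N_3 = -2.
N_4 = max(N_1, N_3) + 4  [with N_1=2, N_3=-2]  = 6

6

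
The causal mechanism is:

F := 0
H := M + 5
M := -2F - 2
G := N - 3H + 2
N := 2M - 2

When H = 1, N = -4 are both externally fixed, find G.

The joint intervention fixes H = 1, N = -4, removing each variable's own equation.
G = N - 3H + 2  [with N=-4, H=1]  = -5

-5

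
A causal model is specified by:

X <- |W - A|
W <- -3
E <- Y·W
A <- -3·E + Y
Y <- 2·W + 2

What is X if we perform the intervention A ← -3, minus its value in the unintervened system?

Intervening sets A = -3 and removes its equation (A <- -3·E + Y).
X = |W - A|  [with W=-3, A=-3]  = 0
Without intervention: Y = 2·W + 2  [with W=-3]  = -4; E = Y·W  [with Y=-4, W=-3]  = 12; A = -3·E + Y  [with E=12, Y=-4]  = -40; X = |W - A|  [with W=-3, A=-40]  = 37.
Change = 0 − 37 = -37.

-37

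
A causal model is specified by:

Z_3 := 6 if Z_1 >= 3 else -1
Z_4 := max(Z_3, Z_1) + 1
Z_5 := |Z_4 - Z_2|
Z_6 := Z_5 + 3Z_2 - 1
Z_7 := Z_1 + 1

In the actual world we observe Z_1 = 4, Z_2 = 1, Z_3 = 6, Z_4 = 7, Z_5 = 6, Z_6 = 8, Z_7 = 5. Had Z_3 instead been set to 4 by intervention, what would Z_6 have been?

The intervention breaks the incoming arrows to Z_3: Z_3 := 6 if Z_1 >= 3 else -1 no longer applies, and Z_3 = 4.
Z_4 = max(Z_3, Z_1) + 1  [with Z_3=4, Z_1=4]  = 5
Z_5 = |Z_4 - Z_2|  [with Z_4=5, Z_2=1]  = 4
Z_6 = Z_5 + 3Z_2 - 1  [with Z_5=4, Z_2=1]  = 6

6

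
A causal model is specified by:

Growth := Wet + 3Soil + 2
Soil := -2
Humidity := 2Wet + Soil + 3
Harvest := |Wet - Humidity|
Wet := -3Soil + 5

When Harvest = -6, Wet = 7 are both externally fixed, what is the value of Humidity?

Setting Harvest = -6, Wet = 7 by intervention discards those variables' equations.
Humidity = 2Wet + Soil + 3  [with Wet=7, Soil=-2]  = 15

15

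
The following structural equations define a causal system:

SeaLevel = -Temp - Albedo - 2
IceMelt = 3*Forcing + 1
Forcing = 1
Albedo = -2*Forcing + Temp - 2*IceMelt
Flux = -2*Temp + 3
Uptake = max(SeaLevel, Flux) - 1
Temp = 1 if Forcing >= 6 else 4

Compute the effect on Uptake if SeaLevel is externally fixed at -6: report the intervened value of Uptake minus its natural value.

-5

Under do(SeaLevel=-6), the mechanism SeaLevel = -Temp - Albedo - 2 is discarded; SeaLevel is fixed at -6.
Temp = 1 if Forcing >= 6 else 4  [with Forcing=1]  = 4
Flux = -2*Temp + 3  [with Temp=4]  = -5
Uptake = max(SeaLevel, Flux) - 1  [with SeaLevel=-6, Flux=-5]  = -6
Without intervention: Temp = 1 if Forcing >= 6 else 4  [with Forcing=1]  = 4; IceMelt = 3*Forcing + 1  [with Forcing=1]  = 4; Albedo = -2*Forcing + Temp - 2*IceMelt  [with Forcing=1, Temp=4, IceMelt=4]  = -6; SeaLevel = -Temp - Albedo - 2  [with Temp=4, Albedo=-6]  = 0; Flux = -2*Temp + 3  [with Temp=4]  = -5; Uptake = max(SeaLevel, Flux) - 1  [with SeaLevel=0, Flux=-5]  = -1.
Change = -6 − (-1) = -5.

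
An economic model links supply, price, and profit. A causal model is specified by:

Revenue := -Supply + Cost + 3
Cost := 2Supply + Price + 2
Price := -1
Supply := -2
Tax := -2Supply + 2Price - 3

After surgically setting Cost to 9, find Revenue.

The intervention breaks the incoming arrows to Cost: Cost := 2Supply + Price + 2 no longer applies, and Cost = 9.
Revenue = -Supply + Cost + 3  [with Supply=-2, Cost=9]  = 14

14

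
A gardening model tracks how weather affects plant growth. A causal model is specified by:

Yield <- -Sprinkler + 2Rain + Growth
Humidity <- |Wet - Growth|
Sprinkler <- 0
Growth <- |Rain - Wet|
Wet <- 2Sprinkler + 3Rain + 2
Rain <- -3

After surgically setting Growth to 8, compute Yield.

2

Under do(Growth=8), the mechanism Growth <- |Rain - Wet| is discarded; Growth is fixed at 8.
Yield = -Sprinkler + 2Rain + Growth  [with Sprinkler=0, Rain=-3, Growth=8]  = 2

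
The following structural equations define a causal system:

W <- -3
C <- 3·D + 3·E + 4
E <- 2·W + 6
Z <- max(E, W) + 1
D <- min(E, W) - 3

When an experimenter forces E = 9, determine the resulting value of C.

13

do(E=9) replaces the equation E <- 2·W + 6 with the constant E = 9.
D = min(E, W) - 3  [with E=9, W=-3]  = -6
C = 3·D + 3·E + 4  [with D=-6, E=9]  = 13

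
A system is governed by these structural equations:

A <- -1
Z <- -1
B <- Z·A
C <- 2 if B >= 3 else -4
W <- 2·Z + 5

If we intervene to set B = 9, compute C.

The intervention breaks the incoming arrows to B: B <- Z·A no longer applies, and B = 9.
C = 2 if B >= 3 else -4  [with B=9]  = 2

2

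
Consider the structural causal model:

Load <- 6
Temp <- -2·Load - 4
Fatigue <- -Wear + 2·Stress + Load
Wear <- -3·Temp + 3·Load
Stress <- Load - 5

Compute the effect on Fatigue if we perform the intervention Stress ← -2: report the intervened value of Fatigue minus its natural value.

-6

do(Stress=-2) replaces the equation Stress <- Load - 5 with the constant Stress = -2.
Temp = -2·Load - 4  [with Load=6]  = -16
Wear = -3·Temp + 3·Load  [with Temp=-16, Load=6]  = 66
Fatigue = -Wear + 2·Stress + Load  [with Wear=66, Stress=-2, Load=6]  = -64
Without intervention: Stress = Load - 5  [with Load=6]  = 1; Temp = -2·Load - 4  [with Load=6]  = -16; Wear = -3·Temp + 3·Load  [with Temp=-16, Load=6]  = 66; Fatigue = -Wear + 2·Stress + Load  [with Wear=66, Stress=1, Load=6]  = -58.
Change = -64 − (-58) = -6.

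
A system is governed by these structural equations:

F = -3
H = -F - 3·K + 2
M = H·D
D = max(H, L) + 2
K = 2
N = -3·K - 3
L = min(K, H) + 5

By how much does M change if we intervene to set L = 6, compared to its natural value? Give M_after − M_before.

Under do(L=6), the mechanism L = min(K, H) + 5 is discarded; L is fixed at 6.
H = -F - 3·K + 2  [with F=-3, K=2]  = -1
D = max(H, L) + 2  [with H=-1, L=6]  = 8
M = H·D  [with H=-1, D=8]  = -8
Without intervention: H = -F - 3·K + 2  [with F=-3, K=2]  = -1; L = min(K, H) + 5  [with K=2, H=-1]  = 4; D = max(H, L) + 2  [with H=-1, L=4]  = 6; M = H·D  [with H=-1, D=6]  = -6.
Change = -8 − (-6) = -2.

-2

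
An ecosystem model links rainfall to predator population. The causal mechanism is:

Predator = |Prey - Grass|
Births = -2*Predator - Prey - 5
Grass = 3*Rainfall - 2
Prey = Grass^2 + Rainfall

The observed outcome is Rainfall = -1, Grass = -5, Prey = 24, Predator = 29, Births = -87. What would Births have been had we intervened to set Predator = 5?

-39

Intervening sets Predator = 5 and removes its equation (Predator = |Prey - Grass|).
Grass = 3*Rainfall - 2  [with Rainfall=-1]  = -5
Prey = Grass^2 + Rainfall  [with Grass=-5, Rainfall=-1]  = 24
Births = -2*Predator - Prey - 5  [with Predator=5, Prey=24]  = -39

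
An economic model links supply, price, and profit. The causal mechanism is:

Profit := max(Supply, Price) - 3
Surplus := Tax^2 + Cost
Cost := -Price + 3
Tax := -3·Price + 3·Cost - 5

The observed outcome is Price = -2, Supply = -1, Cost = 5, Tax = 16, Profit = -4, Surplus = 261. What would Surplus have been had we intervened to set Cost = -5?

The intervention breaks the incoming arrows to Cost: Cost := -Price + 3 no longer applies, and Cost = -5.
Tax = -3·Price + 3·Cost - 5  [with Price=-2, Cost=-5]  = -14
Surplus = Tax^2 + Cost  [with Tax=-14, Cost=-5]  = 191

191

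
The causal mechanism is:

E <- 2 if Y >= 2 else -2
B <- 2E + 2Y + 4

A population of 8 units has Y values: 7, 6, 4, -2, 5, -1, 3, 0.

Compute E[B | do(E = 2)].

Every unit gets E=2 under the intervention. B values become 22, 20, 16, 4, 18, 6, 14, 8; E[B|do(E=2)] = 13.5.

13.5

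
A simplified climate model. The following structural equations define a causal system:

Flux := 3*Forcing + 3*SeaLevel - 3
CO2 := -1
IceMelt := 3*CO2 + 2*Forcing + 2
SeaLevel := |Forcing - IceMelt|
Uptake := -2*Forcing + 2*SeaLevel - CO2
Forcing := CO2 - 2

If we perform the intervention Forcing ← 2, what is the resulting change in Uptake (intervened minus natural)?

-16

Under do(Forcing=2), the mechanism Forcing := CO2 - 2 is discarded; Forcing is fixed at 2.
IceMelt = 3*CO2 + 2*Forcing + 2  [with CO2=-1, Forcing=2]  = 3
SeaLevel = |Forcing - IceMelt|  [with Forcing=2, IceMelt=3]  = 1
Uptake = -2*Forcing + 2*SeaLevel - CO2  [with Forcing=2, SeaLevel=1, CO2=-1]  = -1
Without intervention: Forcing = CO2 - 2  [with CO2=-1]  = -3; IceMelt = 3*CO2 + 2*Forcing + 2  [with CO2=-1, Forcing=-3]  = -7; SeaLevel = |Forcing - IceMelt|  [with Forcing=-3, IceMelt=-7]  = 4; Uptake = -2*Forcing + 2*SeaLevel - CO2  [with Forcing=-3, SeaLevel=4, CO2=-1]  = 15.
Change = -1 − 15 = -16.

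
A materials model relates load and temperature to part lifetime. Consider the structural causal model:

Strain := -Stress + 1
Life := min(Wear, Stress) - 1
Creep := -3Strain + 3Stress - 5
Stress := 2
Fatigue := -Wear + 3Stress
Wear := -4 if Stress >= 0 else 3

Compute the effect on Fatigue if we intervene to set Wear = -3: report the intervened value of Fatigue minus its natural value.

-1

Intervening sets Wear = -3 and removes its equation (Wear := -4 if Stress >= 0 else 3).
Fatigue = -Wear + 3Stress  [with Wear=-3, Stress=2]  = 9
Without intervention: Wear = -4 if Stress >= 0 else 3  [with Stress=2]  = -4; Fatigue = -Wear + 3Stress  [with Wear=-4, Stress=2]  = 10.
Change = 9 − 10 = -1.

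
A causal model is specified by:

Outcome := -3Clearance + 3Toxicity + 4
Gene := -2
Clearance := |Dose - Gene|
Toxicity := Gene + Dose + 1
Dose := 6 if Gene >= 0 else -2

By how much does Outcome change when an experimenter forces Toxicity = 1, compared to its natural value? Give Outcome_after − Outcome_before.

12

do(Toxicity=1) replaces the equation Toxicity := Gene + Dose + 1 with the constant Toxicity = 1.
Dose = 6 if Gene >= 0 else -2  [with Gene=-2]  = -2
Clearance = |Dose - Gene|  [with Dose=-2, Gene=-2]  = 0
Outcome = -3Clearance + 3Toxicity + 4  [with Clearance=0, Toxicity=1]  = 7
Without intervention: Dose = 6 if Gene >= 0 else -2  [with Gene=-2]  = -2; Toxicity = Gene + Dose + 1  [with Gene=-2, Dose=-2]  = -3; Clearance = |Dose - Gene|  [with Dose=-2, Gene=-2]  = 0; Outcome = -3Clearance + 3Toxicity + 4  [with Clearance=0, Toxicity=-3]  = -5.
Change = 7 − (-5) = 12.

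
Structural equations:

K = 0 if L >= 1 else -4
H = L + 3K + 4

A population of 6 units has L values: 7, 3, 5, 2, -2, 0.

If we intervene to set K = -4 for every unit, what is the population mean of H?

-5.5

Every unit gets K=-4 under the intervention. H values become -1, -5, -3, -6, -10, -8; E[H|do(K=-4)] = -5.5.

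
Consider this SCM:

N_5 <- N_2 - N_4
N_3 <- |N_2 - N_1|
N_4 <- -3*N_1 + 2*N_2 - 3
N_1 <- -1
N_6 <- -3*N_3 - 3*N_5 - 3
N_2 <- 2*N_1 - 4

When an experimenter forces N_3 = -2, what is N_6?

-15

The intervention breaks the incoming arrows to N_3: N_3 <- |N_2 - N_1| no longer applies, and N_3 = -2.
N_2 = 2*N_1 - 4  [with N_1=-1]  = -6
N_4 = -3*N_1 + 2*N_2 - 3  [with N_1=-1, N_2=-6]  = -12
N_5 = N_2 - N_4  [with N_2=-6, N_4=-12]  = 6
N_6 = -3*N_3 - 3*N_5 - 3  [with N_3=-2, N_5=6]  = -15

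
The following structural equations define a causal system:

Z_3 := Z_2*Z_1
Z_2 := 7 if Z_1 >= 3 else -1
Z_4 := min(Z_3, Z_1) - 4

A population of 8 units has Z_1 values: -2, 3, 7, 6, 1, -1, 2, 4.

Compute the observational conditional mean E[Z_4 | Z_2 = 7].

Observing Z_2=7 restricts to units where Z_2's equation naturally yields 7: Z_1 ∈ {3, 7, 6, 4}. In that subpopulation Z_4 = -1, 3, 2, 0, mean 1.

1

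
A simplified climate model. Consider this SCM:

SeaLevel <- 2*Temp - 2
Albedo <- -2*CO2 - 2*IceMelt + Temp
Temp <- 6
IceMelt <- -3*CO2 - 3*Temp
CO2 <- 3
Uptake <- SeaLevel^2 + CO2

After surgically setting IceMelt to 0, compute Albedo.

0

The intervention breaks the incoming arrows to IceMelt: IceMelt <- -3*CO2 - 3*Temp no longer applies, and IceMelt = 0.
Albedo = -2*CO2 - 2*IceMelt + Temp  [with CO2=3, IceMelt=0, Temp=6]  = 0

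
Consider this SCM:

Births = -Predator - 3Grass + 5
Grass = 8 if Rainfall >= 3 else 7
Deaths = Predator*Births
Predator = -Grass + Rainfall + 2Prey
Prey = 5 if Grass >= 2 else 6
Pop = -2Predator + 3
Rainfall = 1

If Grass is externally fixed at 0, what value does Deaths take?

Under do(Grass=0), the mechanism Grass = 8 if Rainfall >= 3 else 7 is discarded; Grass is fixed at 0.
Prey = 5 if Grass >= 2 else 6  [with Grass=0]  = 6
Predator = -Grass + Rainfall + 2Prey  [with Grass=0, Rainfall=1, Prey=6]  = 13
Births = -Predator - 3Grass + 5  [with Predator=13, Grass=0]  = -8
Deaths = Predator*Births  [with Predator=13, Births=-8]  = -104

-104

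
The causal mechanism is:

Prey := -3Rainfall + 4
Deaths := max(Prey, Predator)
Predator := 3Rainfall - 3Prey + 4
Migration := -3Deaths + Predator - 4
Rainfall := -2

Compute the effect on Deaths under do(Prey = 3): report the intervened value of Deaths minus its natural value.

-7

Under do(Prey=3), the mechanism Prey := -3Rainfall + 4 is discarded; Prey is fixed at 3.
Predator = 3Rainfall - 3Prey + 4  [with Rainfall=-2, Prey=3]  = -11
Deaths = max(Prey, Predator)  [with Prey=3, Predator=-11]  = 3
Without intervention: Prey = -3Rainfall + 4  [with Rainfall=-2]  = 10; Predator = 3Rainfall - 3Prey + 4  [with Rainfall=-2, Prey=10]  = -32; Deaths = max(Prey, Predator)  [with Prey=10, Predator=-32]  = 10.
Change = 3 − 10 = -7.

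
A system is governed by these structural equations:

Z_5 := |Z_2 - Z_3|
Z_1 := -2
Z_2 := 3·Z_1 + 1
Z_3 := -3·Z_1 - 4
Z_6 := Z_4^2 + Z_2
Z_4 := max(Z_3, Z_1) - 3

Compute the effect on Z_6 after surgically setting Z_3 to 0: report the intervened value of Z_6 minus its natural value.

The intervention breaks the incoming arrows to Z_3: Z_3 := -3·Z_1 - 4 no longer applies, and Z_3 = 0.
Z_2 = 3·Z_1 + 1  [with Z_1=-2]  = -5
Z_4 = max(Z_3, Z_1) - 3  [with Z_3=0, Z_1=-2]  = -3
Z_6 = Z_4^2 + Z_2  [with Z_4=-3, Z_2=-5]  = 4
Without intervention: Z_2 = 3·Z_1 + 1  [with Z_1=-2]  = -5; Z_3 = -3·Z_1 - 4  [with Z_1=-2]  = 2; Z_4 = max(Z_3, Z_1) - 3  [with Z_3=2, Z_1=-2]  = -1; Z_6 = Z_4^2 + Z_2  [with Z_4=-1, Z_2=-5]  = -4.
Change = 4 − (-4) = 8.

8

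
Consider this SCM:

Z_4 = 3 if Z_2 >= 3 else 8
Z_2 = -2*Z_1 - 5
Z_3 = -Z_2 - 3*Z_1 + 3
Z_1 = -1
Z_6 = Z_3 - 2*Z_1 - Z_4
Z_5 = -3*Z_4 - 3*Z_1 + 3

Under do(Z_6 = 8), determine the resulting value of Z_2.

-3

do(Z_6=8) replaces the equation Z_6 = Z_3 - 2*Z_1 - Z_4 with the constant Z_6 = 8.
Z_2 is not downstream of the intervention, so its value is determined by the original equations.
Z_2 = -2*Z_1 - 5  [with Z_1=-1]  = -3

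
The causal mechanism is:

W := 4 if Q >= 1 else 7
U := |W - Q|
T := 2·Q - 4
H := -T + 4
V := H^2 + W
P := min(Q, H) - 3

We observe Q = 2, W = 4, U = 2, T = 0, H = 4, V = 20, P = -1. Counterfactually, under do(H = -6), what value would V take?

40

The intervention breaks the incoming arrows to H: H := -T + 4 no longer applies, and H = -6.
W = 4 if Q >= 1 else 7  [with Q=2]  = 4
V = H^2 + W  [with H=-6, W=4]  = 40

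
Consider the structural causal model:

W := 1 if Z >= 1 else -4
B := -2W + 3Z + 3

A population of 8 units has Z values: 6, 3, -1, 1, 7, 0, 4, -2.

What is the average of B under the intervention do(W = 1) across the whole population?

7.75

do(W=1) breaks W's dependence on Z. With W=1 fixed, B across the units is 19, 10, -2, 4, 22, 1, 13, -5, mean 7.75.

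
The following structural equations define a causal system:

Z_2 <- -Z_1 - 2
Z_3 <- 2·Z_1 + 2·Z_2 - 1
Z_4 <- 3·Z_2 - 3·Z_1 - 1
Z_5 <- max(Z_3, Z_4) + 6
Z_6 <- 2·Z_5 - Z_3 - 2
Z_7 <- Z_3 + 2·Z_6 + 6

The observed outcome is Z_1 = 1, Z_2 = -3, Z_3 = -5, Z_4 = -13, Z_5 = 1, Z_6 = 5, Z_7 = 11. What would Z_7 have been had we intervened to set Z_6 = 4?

Intervening sets Z_6 = 4 and removes its equation (Z_6 <- 2·Z_5 - Z_3 - 2).
Z_2 = -Z_1 - 2  [with Z_1=1]  = -3
Z_3 = 2·Z_1 + 2·Z_2 - 1  [with Z_1=1, Z_2=-3]  = -5
Z_7 = Z_3 + 2·Z_6 + 6  [with Z_3=-5, Z_6=4]  = 9

9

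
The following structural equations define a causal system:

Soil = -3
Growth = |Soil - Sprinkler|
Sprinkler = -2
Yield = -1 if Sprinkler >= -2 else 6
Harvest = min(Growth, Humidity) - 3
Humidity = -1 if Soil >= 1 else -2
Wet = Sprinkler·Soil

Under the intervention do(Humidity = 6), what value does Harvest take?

-2

Under do(Humidity=6), the mechanism Humidity = -1 if Soil >= 1 else -2 is discarded; Humidity is fixed at 6.
Growth = |Soil - Sprinkler|  [with Soil=-3, Sprinkler=-2]  = 1
Harvest = min(Growth, Humidity) - 3  [with Growth=1, Humidity=6]  = -2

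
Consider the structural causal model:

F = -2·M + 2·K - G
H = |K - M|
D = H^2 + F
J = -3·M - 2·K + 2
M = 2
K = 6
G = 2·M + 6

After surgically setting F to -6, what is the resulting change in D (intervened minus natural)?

Intervening sets F = -6 and removes its equation (F = -2·M + 2·K - G).
H = |K - M|  [with K=6, M=2]  = 4
D = H^2 + F  [with H=4, F=-6]  = 10
Without intervention: H = |K - M|  [with K=6, M=2]  = 4; G = 2·M + 6  [with M=2]  = 10; F = -2·M + 2·K - G  [with M=2, K=6, G=10]  = -2; D = H^2 + F  [with H=4, F=-2]  = 14.
Change = 10 − 14 = -4.

-4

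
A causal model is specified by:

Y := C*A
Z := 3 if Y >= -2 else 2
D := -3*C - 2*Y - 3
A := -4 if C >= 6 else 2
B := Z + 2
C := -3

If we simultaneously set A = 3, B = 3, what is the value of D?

Setting A = 3, B = 3 by intervention discards those variables' equations.
Y = C*A  [with C=-3, A=3]  = -9
D = -3*C - 2*Y - 3  [with C=-3, Y=-9]  = 24

24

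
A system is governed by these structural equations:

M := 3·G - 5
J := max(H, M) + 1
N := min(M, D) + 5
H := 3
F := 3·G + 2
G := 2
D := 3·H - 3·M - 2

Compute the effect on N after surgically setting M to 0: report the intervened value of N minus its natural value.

The intervention breaks the incoming arrows to M: M := 3·G - 5 no longer applies, and M = 0.
D = 3·H - 3·M - 2  [with H=3, M=0]  = 7
N = min(M, D) + 5  [with M=0, D=7]  = 5
Without intervention: M = 3·G - 5  [with G=2]  = 1; D = 3·H - 3·M - 2  [with H=3, M=1]  = 4; N = min(M, D) + 5  [with M=1, D=4]  = 6.
Change = 5 − 6 = -1.

-1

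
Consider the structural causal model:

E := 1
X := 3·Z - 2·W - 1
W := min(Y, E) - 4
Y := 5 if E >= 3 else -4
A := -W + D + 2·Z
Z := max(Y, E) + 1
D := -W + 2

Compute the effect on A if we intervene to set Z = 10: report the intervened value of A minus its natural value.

The intervention breaks the incoming arrows to Z: Z := max(Y, E) + 1 no longer applies, and Z = 10.
Y = 5 if E >= 3 else -4  [with E=1]  = -4
W = min(Y, E) - 4  [with Y=-4, E=1]  = -8
D = -W + 2  [with W=-8]  = 10
A = -W + D + 2·Z  [with W=-8, D=10, Z=10]  = 38
Without intervention: Y = 5 if E >= 3 else -4  [with E=1]  = -4; Z = max(Y, E) + 1  [with Y=-4, E=1]  = 2; W = min(Y, E) - 4  [with Y=-4, E=1]  = -8; D = -W + 2  [with W=-8]  = 10; A = -W + D + 2·Z  [with W=-8, D=10, Z=2]  = 22.
Change = 38 − 22 = 16.

16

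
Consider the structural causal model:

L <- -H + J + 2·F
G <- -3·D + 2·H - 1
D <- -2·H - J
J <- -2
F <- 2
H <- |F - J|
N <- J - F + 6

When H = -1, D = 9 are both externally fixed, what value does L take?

Under do(H = -1, D = 9), each intervened variable's structural equation is replaced by its fixed value.
L = -H + J + 2·F  [with H=-1, J=-2, F=2]  = 3

3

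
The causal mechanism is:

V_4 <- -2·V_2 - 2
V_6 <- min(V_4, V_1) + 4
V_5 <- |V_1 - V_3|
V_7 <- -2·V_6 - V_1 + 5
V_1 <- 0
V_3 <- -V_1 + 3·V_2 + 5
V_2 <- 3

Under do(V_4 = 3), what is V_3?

Under do(V_4=3), the mechanism V_4 <- -2·V_2 - 2 is discarded; V_4 is fixed at 3.
Since V_3 is not a descendant of the intervened variable, it is unaffected.
V_3 = -V_1 + 3·V_2 + 5  [with V_1=0, V_2=3]  = 14

14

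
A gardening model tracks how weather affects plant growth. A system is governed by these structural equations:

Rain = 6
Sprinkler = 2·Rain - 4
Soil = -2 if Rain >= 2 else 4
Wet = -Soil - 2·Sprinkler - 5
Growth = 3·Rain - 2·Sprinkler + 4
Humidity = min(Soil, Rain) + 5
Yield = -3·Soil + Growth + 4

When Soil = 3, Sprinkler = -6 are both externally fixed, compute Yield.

The joint intervention fixes Soil = 3, Sprinkler = -6, removing each variable's own equation.
Growth = 3·Rain - 2·Sprinkler + 4  [with Rain=6, Sprinkler=-6]  = 34
Yield = -3·Soil + Growth + 4  [with Soil=3, Growth=34]  = 29

29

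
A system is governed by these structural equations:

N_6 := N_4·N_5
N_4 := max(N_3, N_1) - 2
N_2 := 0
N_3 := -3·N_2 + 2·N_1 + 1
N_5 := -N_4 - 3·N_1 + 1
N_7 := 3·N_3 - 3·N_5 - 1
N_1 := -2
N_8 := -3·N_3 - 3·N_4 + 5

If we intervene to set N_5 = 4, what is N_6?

-16

The intervention breaks the incoming arrows to N_5: N_5 := -N_4 - 3·N_1 + 1 no longer applies, and N_5 = 4.
N_3 = -3·N_2 + 2·N_1 + 1  [with N_2=0, N_1=-2]  = -3
N_4 = max(N_3, N_1) - 2  [with N_3=-3, N_1=-2]  = -4
N_6 = N_4·N_5  [with N_4=-4, N_5=4]  = -16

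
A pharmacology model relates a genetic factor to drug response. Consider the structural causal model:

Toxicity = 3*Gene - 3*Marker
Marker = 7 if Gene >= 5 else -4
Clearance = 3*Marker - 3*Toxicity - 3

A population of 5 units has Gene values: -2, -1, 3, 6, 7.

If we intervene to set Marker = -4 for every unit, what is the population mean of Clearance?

Under do(Marker=-4), Marker's equation is replaced by Marker=-4 for every unit. Per-unit Clearance: -33, -42, -78, -105, -114. Mean = -74.4.

-74.4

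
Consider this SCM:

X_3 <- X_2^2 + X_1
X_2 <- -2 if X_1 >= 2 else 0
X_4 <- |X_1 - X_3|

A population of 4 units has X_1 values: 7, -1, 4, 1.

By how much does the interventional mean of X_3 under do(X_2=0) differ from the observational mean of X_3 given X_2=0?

2.75

do(X_2=0) breaks X_2's dependence on X_1. With X_2=0 fixed, X_3 across the units is 7, -1, 4, 1, mean 2.75.
E[X_3|X_2=0] averages over only the 2 units with X_2=0 (X_1 = -1, 1): X_3 = -1, 1, mean 0.
Difference = 2.75 − 0 = 2.75.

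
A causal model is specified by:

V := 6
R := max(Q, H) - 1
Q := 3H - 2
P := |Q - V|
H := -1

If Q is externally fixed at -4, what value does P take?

The intervention breaks the incoming arrows to Q: Q := 3H - 2 no longer applies, and Q = -4.
P = |Q - V|  [with Q=-4, V=6]  = 10

10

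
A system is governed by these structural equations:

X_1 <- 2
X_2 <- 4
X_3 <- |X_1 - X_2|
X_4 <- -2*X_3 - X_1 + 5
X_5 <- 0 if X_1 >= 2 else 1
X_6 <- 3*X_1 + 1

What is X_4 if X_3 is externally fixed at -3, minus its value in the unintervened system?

The intervention breaks the incoming arrows to X_3: X_3 <- |X_1 - X_2| no longer applies, and X_3 = -3.
X_4 = -2*X_3 - X_1 + 5  [with X_3=-3, X_1=2]  = 9
Without intervention: X_3 = |X_1 - X_2|  [with X_1=2, X_2=4]  = 2; X_4 = -2*X_3 - X_1 + 5  [with X_3=2, X_1=2]  = -1.
Change = 9 − (-1) = 10.

10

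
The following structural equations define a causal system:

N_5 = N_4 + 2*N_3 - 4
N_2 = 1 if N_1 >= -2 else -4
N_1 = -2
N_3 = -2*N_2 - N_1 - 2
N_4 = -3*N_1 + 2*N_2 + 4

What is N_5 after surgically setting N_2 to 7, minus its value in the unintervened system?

-12

do(N_2=7) replaces the equation N_2 = 1 if N_1 >= -2 else -4 with the constant N_2 = 7.
N_3 = -2*N_2 - N_1 - 2  [with N_2=7, N_1=-2]  = -14
N_4 = -3*N_1 + 2*N_2 + 4  [with N_1=-2, N_2=7]  = 24
N_5 = N_4 + 2*N_3 - 4  [with N_4=24, N_3=-14]  = -8
Without intervention: N_2 = 1 if N_1 >= -2 else -4  [with N_1=-2]  = 1; N_3 = -2*N_2 - N_1 - 2  [with N_2=1, N_1=-2]  = -2; N_4 = -3*N_1 + 2*N_2 + 4  [with N_1=-2, N_2=1]  = 12; N_5 = N_4 + 2*N_3 - 4  [with N_4=12, N_3=-2]  = 4.
Change = -8 − 4 = -12.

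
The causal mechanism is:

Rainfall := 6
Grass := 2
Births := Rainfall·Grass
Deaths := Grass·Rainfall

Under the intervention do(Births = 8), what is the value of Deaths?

12

The intervention breaks the incoming arrows to Births: Births := Rainfall·Grass no longer applies, and Births = 8.
Deaths is not downstream of the intervention, so its value is determined by the original equations.
Deaths = Grass·Rainfall  [with Grass=2, Rainfall=6]  = 12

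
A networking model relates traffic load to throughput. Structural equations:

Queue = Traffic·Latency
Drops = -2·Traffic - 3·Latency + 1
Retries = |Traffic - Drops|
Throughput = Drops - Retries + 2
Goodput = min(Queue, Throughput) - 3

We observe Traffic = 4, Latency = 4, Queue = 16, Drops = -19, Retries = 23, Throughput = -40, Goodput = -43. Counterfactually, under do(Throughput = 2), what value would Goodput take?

Intervening sets Throughput = 2 and removes its equation (Throughput = Drops - Retries + 2).
Queue = Traffic·Latency  [with Traffic=4, Latency=4]  = 16
Goodput = min(Queue, Throughput) - 3  [with Queue=16, Throughput=2]  = -1

-1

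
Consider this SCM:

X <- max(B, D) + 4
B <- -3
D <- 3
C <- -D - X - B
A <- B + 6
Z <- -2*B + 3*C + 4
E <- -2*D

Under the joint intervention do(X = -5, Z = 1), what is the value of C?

The joint intervention fixes X = -5, Z = 1, removing each variable's own equation.
C = -D - X - B  [with D=3, X=-5, B=-3]  = 5

5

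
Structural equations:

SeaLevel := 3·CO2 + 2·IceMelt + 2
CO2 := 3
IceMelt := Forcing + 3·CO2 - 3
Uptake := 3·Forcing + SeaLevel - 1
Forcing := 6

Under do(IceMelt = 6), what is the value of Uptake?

do(IceMelt=6) replaces the equation IceMelt := Forcing + 3·CO2 - 3 with the constant IceMelt = 6.
SeaLevel = 3·CO2 + 2·IceMelt + 2  [with CO2=3, IceMelt=6]  = 23
Uptake = 3·Forcing + SeaLevel - 1  [with Forcing=6, SeaLevel=23]  = 40

40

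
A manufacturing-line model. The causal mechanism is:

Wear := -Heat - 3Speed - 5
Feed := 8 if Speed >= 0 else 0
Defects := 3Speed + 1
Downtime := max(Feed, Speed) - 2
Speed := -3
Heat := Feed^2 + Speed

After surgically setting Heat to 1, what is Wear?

The intervention breaks the incoming arrows to Heat: Heat := Feed^2 + Speed no longer applies, and Heat = 1.
Wear = -Heat - 3Speed - 5  [with Heat=1, Speed=-3]  = 3

3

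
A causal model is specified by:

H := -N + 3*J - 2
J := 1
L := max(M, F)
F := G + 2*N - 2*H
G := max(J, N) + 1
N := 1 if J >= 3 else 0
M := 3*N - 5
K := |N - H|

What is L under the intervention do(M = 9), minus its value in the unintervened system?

Intervening sets M = 9 and removes its equation (M := 3*N - 5).
N = 1 if J >= 3 else 0  [with J=1]  = 0
H = -N + 3*J - 2  [with N=0, J=1]  = 1
G = max(J, N) + 1  [with J=1, N=0]  = 2
F = G + 2*N - 2*H  [with G=2, N=0, H=1]  = 0
L = max(M, F)  [with M=9, F=0]  = 9
Without intervention: N = 1 if J >= 3 else 0  [with J=1]  = 0; H = -N + 3*J - 2  [with N=0, J=1]  = 1; G = max(J, N) + 1  [with J=1, N=0]  = 2; F = G + 2*N - 2*H  [with G=2, N=0, H=1]  = 0; M = 3*N - 5  [with N=0]  = -5; L = max(M, F)  [with M=-5, F=0]  = 0.
Change = 9 − 0 = 9.

9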